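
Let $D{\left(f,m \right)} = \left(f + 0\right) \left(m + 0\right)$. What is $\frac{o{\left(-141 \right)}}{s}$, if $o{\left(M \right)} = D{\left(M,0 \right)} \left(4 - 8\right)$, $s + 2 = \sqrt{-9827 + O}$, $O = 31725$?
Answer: $0$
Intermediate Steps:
$D{\left(f,m \right)} = f m$
$s = -2 + \sqrt{21898}$ ($s = -2 + \sqrt{-9827 + 31725} = -2 + \sqrt{21898} \approx 145.98$)
$o{\left(M \right)} = 0$ ($o{\left(M \right)} = M 0 \left(4 - 8\right) = 0 \left(-4\right) = 0$)
$\frac{o{\left(-141 \right)}}{s} = \frac{0}{-2 + \sqrt{21898}} = 0$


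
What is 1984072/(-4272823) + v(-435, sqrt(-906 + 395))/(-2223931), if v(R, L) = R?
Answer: -4410580549027/9502463527213 ≈ -0.46415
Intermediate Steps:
1984072/(-4272823) + v(-435, sqrt(-906 + 395))/(-2223931) = 1984072/(-4272823) - 435/(-2223931) = 1984072*(-1/4272823) - 435*(-1/2223931) = -1984072/4272823 + 435/2223931 = -4410580549027/9502463527213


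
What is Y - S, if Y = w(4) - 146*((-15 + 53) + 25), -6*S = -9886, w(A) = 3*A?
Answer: -32501/3 ≈ -10834.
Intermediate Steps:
S = 4943/3 (S = -⅙*(-9886) = 4943/3 ≈ 1647.7)
Y = -9186 (Y = 3*4 - 146*((-15 + 53) + 25) = 12 - 146*(38 + 25) = 12 - 146*63 = 12 - 9198 = -9186)
Y - S = -9186 - 1*4943/3 = -9186 - 4943/3 = -32501/3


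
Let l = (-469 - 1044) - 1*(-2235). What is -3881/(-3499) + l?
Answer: 2530159/3499 ≈ 723.11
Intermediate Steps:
l = 722 (l = -1513 + 2235 = 722)
-3881/(-3499) + l = -3881/(-3499) + 722 = -3881*(-1/3499) + 722 = 3881/3499 + 722 = 2530159/3499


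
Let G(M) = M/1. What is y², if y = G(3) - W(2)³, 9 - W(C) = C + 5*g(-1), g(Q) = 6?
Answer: 148108900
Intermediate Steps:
G(M) = M (G(M) = M*1 = M)
W(C) = -21 - C (W(C) = 9 - (C + 5*6) = 9 - (C + 30) = 9 - (30 + C) = 9 + (-30 - C) = -21 - C)
y = 12170 (y = 3 - (-21 - 1*2)³ = 3 - (-21 - 2)³ = 3 - 1*(-23)³ = 3 - 1*(-12167) = 3 + 12167 = 12170)
y² = 12170² = 148108900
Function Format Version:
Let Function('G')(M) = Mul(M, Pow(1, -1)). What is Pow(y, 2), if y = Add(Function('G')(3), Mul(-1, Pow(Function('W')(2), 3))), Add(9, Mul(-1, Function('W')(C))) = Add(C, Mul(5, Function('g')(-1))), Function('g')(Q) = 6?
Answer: 148108900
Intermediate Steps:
Function('G')(M) = M (Function('G')(M) = Mul(M, 1) = M)
Function('W')(C) = Add(-21, Mul(-1, C)) (Function('W')(C) = Add(9, Mul(-1, Add(C, Mul(5, 6)))) = Add(9, Mul(-1, Add(C, 30))) = Add(9, Mul(-1, Add(30, C))) = Add(9, Add(-30, Mul(-1, C))) = Add(-21, Mul(-1, C)))
y = 12170 (y = Add(3, Mul(-1, Pow(Add(-21, Mul(-1, 2)), 3))) = Add(3, Mul(-1, Pow(Add(-21, -2), 3))) = Add(3, Mul(-1, Pow(-23, 3))) = Add(3, Mul(-1, -12167)) = Add(3, 12167) = 12170)
Pow(y, 2) = Pow(12170, 2) = 148108900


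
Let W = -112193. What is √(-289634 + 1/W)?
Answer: I*√3645701141777059/112193 ≈ 538.18*I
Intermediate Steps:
√(-289634 + 1/W) = √(-289634 + 1/(-112193)) = √(-289634 - 1/112193) = √(-32494907363/112193) = I*√3645701141777059/112193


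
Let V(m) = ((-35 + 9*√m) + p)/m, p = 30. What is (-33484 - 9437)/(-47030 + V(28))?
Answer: 1582568518860/1734080751757 + 21632184*√7/1734080751757 ≈ 0.91266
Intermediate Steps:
V(m) = (-5 + 9*√m)/m (V(m) = ((-35 + 9*√m) + 30)/m = (-5 + 9*√m)/m)
(-33484 - 9437)/(-47030 + V(28)) = (-33484 - 9437)/(-47030 + (-5/28 + 9/√28)) = -42921/(-47030 + (-5*1/28 + 9*(√7/14))) = -42921/(-47030 + (-5/28 + 9*√7/14)) = -42921/(-1316845/28 + 9*√7/14)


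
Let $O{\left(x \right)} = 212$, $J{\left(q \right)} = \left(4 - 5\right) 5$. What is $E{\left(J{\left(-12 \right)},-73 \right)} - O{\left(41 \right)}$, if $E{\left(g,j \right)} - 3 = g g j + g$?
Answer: $-2039$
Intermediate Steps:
$J{\left(q \right)} = -5$ ($J{\left(q \right)} = \left(-1\right) 5 = -5$)
$E{\left(g,j \right)} = 3 + g + j g^{2}$ ($E{\left(g,j \right)} = 3 + \left(g g j + g\right) = 3 + \left(g^{2} j + g\right) = 3 + \left(j g^{2} + g\right) = 3 + \left(g + j g^{2}\right) = 3 + g + j g^{2}$)
$E{\left(J{\left(-12 \right)},-73 \right)} - O{\left(41 \right)} = \left(3 - 5 - 73 \left(-5\right)^{2}\right) - 212 = \left(3 - 5 - 1825\right) - 212 = -1827 - 212 = -2039$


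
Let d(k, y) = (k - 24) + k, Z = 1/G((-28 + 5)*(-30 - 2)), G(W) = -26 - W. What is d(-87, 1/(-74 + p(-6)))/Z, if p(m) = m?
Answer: 150876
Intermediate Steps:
Z = -1/762 (Z = 1/(-26 - (-28 + 5)*(-30 - 2)) = 1/(-26 - (-23)*(-32)) = 1/(-26 - 1*736) = 1/(-26 - 736) = 1/(-762) = -1/762 ≈ -0.0013123)
d(k, y) = -24 + 2*k (d(k, y) = (-24 + k) + k = -24 + 2*k)
d(-87, 1/(-74 + p(-6)))/Z = (-24 + 2*(-87))/(-1/762) = (-24 - 174)*(-762) = -198*(-762) = 150876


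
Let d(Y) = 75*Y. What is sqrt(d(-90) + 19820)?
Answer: sqrt(13070) ≈ 114.32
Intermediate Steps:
sqrt(d(-90) + 19820) = sqrt(75*(-90) + 19820) = sqrt(-6750 + 19820) = sqrt(13070)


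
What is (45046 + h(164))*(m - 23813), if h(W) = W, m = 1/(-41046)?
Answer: -7364922986465/6841 ≈ -1.0766e+9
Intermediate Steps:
m = -1/41046 ≈ -2.4363e-5
(45046 + h(164))*(m - 23813) = (45046 + 164)*(-1/41046 - 23813) = 45210*(-977428399/41046) = -7364922986465/6841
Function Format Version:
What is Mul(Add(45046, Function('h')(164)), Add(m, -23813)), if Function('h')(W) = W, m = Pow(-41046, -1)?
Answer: Rational(-7364922986465, 6841) ≈ -1.0766e+9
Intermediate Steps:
m = Rational(-1, 41046) ≈ -2.4363e-5
Mul(Add(45046, Function('h')(164)), Add(m, -23813)) = Mul(Add(45046, 164), Add(Rational(-1, 41046), -23813)) = Mul(45210, Rational(-977428399, 41046)) = Rational(-7364922986465, 6841)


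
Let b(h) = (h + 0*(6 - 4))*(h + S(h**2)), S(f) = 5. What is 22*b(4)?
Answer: 792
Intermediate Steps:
b(h) = h*(5 + h) (b(h) = (h + 0*(6 - 4))*(h + 5) = (h + 0*2)*(5 + h) = (h + 0)*(5 + h) = h*(5 + h))
22*b(4) = 22*(4*(5 + 4)) = 22*(4*9) = 22*36 = 792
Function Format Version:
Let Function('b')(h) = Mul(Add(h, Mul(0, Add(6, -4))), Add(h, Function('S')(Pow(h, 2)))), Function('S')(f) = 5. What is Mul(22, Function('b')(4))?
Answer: 792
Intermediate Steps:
Function('b')(h) = Mul(h, Add(5, h)) (Function('b')(h) = Mul(Add(h, Mul(0, Add(6, -4))), Add(h, 5)) = Mul(Add(h, Mul(0, 2)), Add(5, h)) = Mul(Add(h, 0), Add(5, h)) = Mul(h, Add(5, h)))
Mul(22, Function('b')(4)) = Mul(22, Mul(4, Add(5, 4))) = Mul(22, Mul(4, 9)) = Mul(22, 36) = 792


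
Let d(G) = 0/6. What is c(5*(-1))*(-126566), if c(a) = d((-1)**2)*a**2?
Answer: 0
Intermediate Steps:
d(G) = 0 (d(G) = 0*(1/6) = 0)
c(a) = 0 (c(a) = 0*a**2 = 0)
c(5*(-1))*(-126566) = 0*(-126566) = 0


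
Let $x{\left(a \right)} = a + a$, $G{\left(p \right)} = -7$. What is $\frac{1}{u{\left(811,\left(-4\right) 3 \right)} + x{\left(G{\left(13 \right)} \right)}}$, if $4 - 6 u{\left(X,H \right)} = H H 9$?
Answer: $- \frac{3}{688} \approx -0.0043605$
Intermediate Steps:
$u{\left(X,H \right)} = \frac{2}{3} - \frac{3 H^{2}}{2}$ ($u{\left(X,H \right)} = \frac{2}{3} - \frac{H H 9}{6} = \frac{2}{3} - \frac{H^{2} \cdot 9}{6} = \frac{2}{3} - \frac{9 H^{2}}{6} = \frac{2}{3} - \frac{3 H^{2}}{2}$)
$x{\left(a \right)} = 2 a$
$\frac{1}{u{\left(811,\left(-4\right) 3 \right)} + x{\left(G{\left(13 \right)} \right)}} = \frac{1}{\left(\frac{2}{3} - \frac{3 \left(\left(-4\right) 3\right)^{2}}{2}\right) + 2 \left(-7\right)} = \frac{1}{\left(\frac{2}{3} - \frac{3 \left(-12\right)^{2}}{2}\right) - 14} = \frac{1}{\left(\frac{2}{3} - 216\right) - 14} = \frac{1}{- \frac{646}{3} - 14} = \frac{1}{- \frac{688}{3}} = - \frac{3}{688}$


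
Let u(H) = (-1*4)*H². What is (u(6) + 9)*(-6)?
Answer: 810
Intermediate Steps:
u(H) = -4*H²
(u(6) + 9)*(-6) = (-4*6² + 9)*(-6) = (-4*36 + 9)*(-6) = (-144 + 9)*(-6) = -135*(-6) = 810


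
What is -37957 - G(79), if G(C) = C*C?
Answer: -44198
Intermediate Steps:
G(C) = C²
-37957 - G(79) = -37957 - 1*79² = -37957 - 1*6241 = -37957 - 6241 = -44198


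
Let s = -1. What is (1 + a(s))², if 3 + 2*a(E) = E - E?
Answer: ¼ ≈ 0.25000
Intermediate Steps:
a(E) = -3/2 (a(E) = -3/2 + (E - E)/2 = -3/2 + (½)*0 = -3/2 + 0 = -3/2)
(1 + a(s))² = (1 - 3/2)² = (-½)² = ¼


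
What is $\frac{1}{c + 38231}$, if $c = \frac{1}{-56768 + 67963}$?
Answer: $\frac{11195}{427996046} \approx 2.6157 \cdot 10^{-5}$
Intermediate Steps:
$c = \frac{1}{11195} \approx 8.9326 \cdot 10^{-5}$
$\frac{1}{c + 38231} = \frac{1}{\frac{1}{11195} + 38231} = \frac{1}{\frac{427996046}{11195}} = \frac{11195}{427996046}$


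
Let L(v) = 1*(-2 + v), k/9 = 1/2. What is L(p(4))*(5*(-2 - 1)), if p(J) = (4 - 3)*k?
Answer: -75/2 ≈ -37.500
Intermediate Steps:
k = 9/2 ≈ 4.5000
p(J) = 9/2 (p(J) = (4 - 3)*(9/2) = 1*(9/2) = 9/2)
L(v) = -2 + v
L(p(4))*(5*(-2 - 1)) = (-2 + 9/2)*(5*(-2 - 1)) = 5*(5*(-3))/2 = (5/2)*(-15) = -75/2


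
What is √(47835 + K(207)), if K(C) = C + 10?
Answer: 2*√12013 ≈ 219.21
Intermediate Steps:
K(C) = 10 + C
√(47835 + K(207)) = √(47835 + (10 + 207)) = √(47835 + 217) = √48052 = 2*√12013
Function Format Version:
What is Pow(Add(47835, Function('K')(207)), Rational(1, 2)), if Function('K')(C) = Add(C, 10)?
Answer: Mul(2, Pow(12013, Rational(1, 2))) ≈ 219.21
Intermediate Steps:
Function('K')(C) = Add(10, C)
Pow(Add(47835, Function('K')(207)), Rational(1, 2)) = Pow(Add(47835, Add(10, 207)), Rational(1, 2)) = Pow(Add(47835, 217), Rational(1, 2)) = Pow(48052, Rational(1, 2)) = Mul(2, Pow(12013, Rational(1, 2)))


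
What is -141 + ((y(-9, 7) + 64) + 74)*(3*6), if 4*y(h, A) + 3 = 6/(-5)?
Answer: 23241/10 ≈ 2324.1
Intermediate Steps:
y(h, A) = -21/20 (y(h, A) = -3/4 + (6/(-5))/4 = -3/4 + (6*(-1/5))/4 = -3/4 + (1/4)*(-6/5) = -3/4 - 3/10 = -21/20)
-141 + ((y(-9, 7) + 64) + 74)*(3*6) = -141 + ((-21/20 + 64) + 74)*(3*6) = -141 + (1259/20 + 74)*18 = -141 + (2739/20)*18 = -141 + 24651/10 = 23241/10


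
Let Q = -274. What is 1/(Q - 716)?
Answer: -1/990 ≈ -0.0010101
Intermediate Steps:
1/(Q - 716) = 1/(-274 - 716) = 1/(-990) = -1/990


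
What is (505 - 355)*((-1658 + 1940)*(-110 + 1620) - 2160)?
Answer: 63549000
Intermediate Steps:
(505 - 355)*((-1658 + 1940)*(-110 + 1620) - 2160) = 150*(282*1510 - 2160) = 150*(425820 - 2160) = 150*423660 = 63549000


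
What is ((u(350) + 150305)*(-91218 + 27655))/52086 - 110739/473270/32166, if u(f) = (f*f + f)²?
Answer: -270440236522979924700701/14683624853380 ≈ -1.8418e+10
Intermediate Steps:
u(f) = (f + f²)² (u(f) = (f² + f)² = (f + f²)²)
((u(350) + 150305)*(-91218 + 27655))/52086 - 110739/473270/32166 = ((350²*(1 + 350)² + 150305)*(-91218 + 27655))/52086 - 110739/473270/32166 = ((122500*351² + 150305)*(-63563))*(1/52086) - 110739*1/473270*(1/32166) = ((122500*123201 + 150305)*(-63563))*(1/52086) - 110739/473270*1/32166 = ((15092122500 + 150305)*(-63563))*(1/52086) - 36913/5074400940 = (15092272805*(-63563))*(1/52086) - 36913/5074400940 = -959310136304215*1/52086 - 36913/5074400940 = -959310136304215/52086 - 36913/5074400940 = -270440236522979924700701/14683624853380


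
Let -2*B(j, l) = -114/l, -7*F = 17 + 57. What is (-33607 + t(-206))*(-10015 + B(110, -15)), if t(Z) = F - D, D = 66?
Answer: 2362282758/7 ≈ 3.3747e+8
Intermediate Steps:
F = -74/7 (F = -(17 + 57)/7 = -⅐*74 = -74/7 ≈ -10.571)
B(j, l) = 57/l (B(j, l) = -(-57)/l = 57/l)
t(Z) = -536/7 (t(Z) = -74/7 - 1*66 = -74/7 - 66 = -536/7)
(-33607 + t(-206))*(-10015 + B(110, -15)) = (-33607 - 536/7)*(-10015 + 57/(-15)) = -235785*(-10015 + 57*(-1/15))/7 = -235785*(-10015 - 19/5)/7 = -235785/7*(-50094/5) = 2362282758/7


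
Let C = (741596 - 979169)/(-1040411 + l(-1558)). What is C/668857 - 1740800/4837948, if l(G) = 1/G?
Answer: -1182554715970183058/3286502556983003899 ≈ -0.35982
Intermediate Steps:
C = 123379578/540320113 (C = (741596 - 979169)/(-1040411 + 1/(-1558)) = -237573/(-1040411 - 1/1558) = -237573/(-1620960339/1558) = -237573*(-1558/1620960339) = 123379578/540320113 ≈ 0.22835)
C/668857 - 1740800/4837948 = (123379578/540320113)/668857 - 1740800/4837948 = (123379578/540320113)*(1/668857) - 1740800*1/4837948 = 927666/2717269848277 - 435200/1209487 = -1182554715970183058/3286502556983003899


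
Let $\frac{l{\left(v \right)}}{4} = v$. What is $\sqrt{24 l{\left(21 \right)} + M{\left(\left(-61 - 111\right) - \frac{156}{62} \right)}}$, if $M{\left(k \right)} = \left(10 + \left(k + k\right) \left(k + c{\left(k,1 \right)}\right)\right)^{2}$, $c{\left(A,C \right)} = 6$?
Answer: $\frac{6 \sqrt{88778187223401}}{961} \approx 58828.0$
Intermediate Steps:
$l{\left(v \right)} = 4 v$
$M{\left(k \right)} = \left(10 + 2 k \left(6 + k\right)\right)^{2}$ ($M{\left(k \right)} = \left(10 + \left(k + k\right) \left(k + 6\right)\right)^{2} = \left(10 + 2 k \left(6 + k\right)\right)^{2}$)
$\sqrt{24 l{\left(21 \right)} + M{\left(\left(-61 - 111\right) - \frac{156}{62} \right)}} = \sqrt{24 \cdot 4 \cdot 21 + 4 \left(5 + \left(\left(-61 - 111\right) - \frac{156}{62}\right)^{2} + 6 \left(\left(-61 - 111\right) - \frac{156}{62}\right)\right)^{2}} = \sqrt{24 \cdot 84 + 4 \left(5 + \left(\left(-61 - 111\right) - \frac{78}{31}\right)^{2} + 6 \left(\left(-61 - 111\right) - \frac{78}{31}\right)\right)^{2}} = \sqrt{2016 + 4 \left(5 + \left(-172 - \frac{78}{31}\right)^{2} + 6 \left(-172 - \frac{78}{31}\right)\right)^{2}} = \sqrt{2016 + 4 \left(5 + \left(- \frac{5410}{31}\right)^{2} + 6 \left(- \frac{5410}{31}\right)\right)^{2}} = \sqrt{2016 + 4 \left(5 + \frac{29268100}{961} - \frac{32460}{31}\right)^{2}} = \sqrt{2016 + 4 \left(\frac{28266645}{961}\right)^{2}} = \sqrt{2016 + 4 \cdot \frac{799003219556025}{923521}} = \sqrt{2016 + \frac{3196012878224100}{923521}} = \sqrt{\frac{3196014740042436}{923521}} = \frac{6 \sqrt{88778187223401}}{961}$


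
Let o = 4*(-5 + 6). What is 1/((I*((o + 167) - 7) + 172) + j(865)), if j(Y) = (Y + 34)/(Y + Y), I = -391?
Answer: -1730/110636061 ≈ -1.5637e-5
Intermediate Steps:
j(Y) = (34 + Y)/(2*Y) (j(Y) = (34 + Y)/((2*Y)) = (34 + Y)*(1/(2*Y)) = (34 + Y)/(2*Y))
o = 4 (o = 4*1 = 4)
1/((I*((o + 167) - 7) + 172) + j(865)) = 1/((-391*((4 + 167) - 7) + 172) + (1/2)*(34 + 865)/865) = 1/((-391*(171 - 7) + 172) + (1/2)*(1/865)*899) = 1/((-391*164 + 172) + 899/1730) = 1/((-64124 + 172) + 899/1730) = 1/(-63952 + 899/1730) = 1/(-110636061/1730) = -1730/110636061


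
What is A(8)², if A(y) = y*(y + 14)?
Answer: 30976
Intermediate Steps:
A(y) = y*(14 + y)
A(8)² = (8*(14 + 8))² = (8*22)² = 176² = 30976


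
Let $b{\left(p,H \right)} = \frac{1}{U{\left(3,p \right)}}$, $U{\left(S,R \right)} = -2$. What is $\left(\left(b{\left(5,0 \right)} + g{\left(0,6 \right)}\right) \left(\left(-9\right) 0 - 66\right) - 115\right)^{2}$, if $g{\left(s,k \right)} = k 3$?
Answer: $1612900$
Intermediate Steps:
$g{\left(s,k \right)} = 3 k$
$b{\left(p,H \right)} = - \frac{1}{2}$ ($b{\left(p,H \right)} = \frac{1}{-2} = - \frac{1}{2}$)
$\left(\left(b{\left(5,0 \right)} + g{\left(0,6 \right)}\right) \left(\left(-9\right) 0 - 66\right) - 115\right)^{2} = \left(\left(- \frac{1}{2} + 3 \cdot 6\right) \left(\left(-9\right) 0 - 66\right) - 115\right)^{2} = \left(\left(- \frac{1}{2} + 18\right) \left(0 - 66\right) - 115\right)^{2} = \left(\frac{35}{2} \left(-66\right) - 115\right)^{2} = \left(-1155 - 115\right)^{2} = \left(-1270\right)^{2} = 1612900$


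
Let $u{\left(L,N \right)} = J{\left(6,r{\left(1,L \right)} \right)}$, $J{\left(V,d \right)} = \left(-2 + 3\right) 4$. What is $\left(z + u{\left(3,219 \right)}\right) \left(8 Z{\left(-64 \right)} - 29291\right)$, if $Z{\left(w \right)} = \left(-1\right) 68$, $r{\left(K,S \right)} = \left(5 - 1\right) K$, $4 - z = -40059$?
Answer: $-1195398945$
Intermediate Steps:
$z = 40063$ ($z = 4 - -40059 = 4 + 40059 = 40063$)
$r{\left(K,S \right)} = 4 K$
$J{\left(V,d \right)} = 4$ ($J{\left(V,d \right)} = 1 \cdot 4 = 4$)
$u{\left(L,N \right)} = 4$
$Z{\left(w \right)} = -68$
$\left(z + u{\left(3,219 \right)}\right) \left(8 Z{\left(-64 \right)} - 29291\right) = \left(40063 + 4\right) \left(8 \left(-68\right) - 29291\right) = 40067 \left(-544 - 29291\right) = 40067 \left(-29835\right) = -1195398945$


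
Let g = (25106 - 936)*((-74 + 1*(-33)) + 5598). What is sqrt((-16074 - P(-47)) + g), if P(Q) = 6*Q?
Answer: sqrt(132701678) ≈ 11520.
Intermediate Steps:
g = 132717470 (g = 24170*((-74 - 33) + 5598) = 24170*(-107 + 5598) = 24170*5491 = 132717470)
sqrt((-16074 - P(-47)) + g) = sqrt((-16074 - 6*(-47)) + 132717470) = sqrt((-16074 - 1*(-282)) + 132717470) = sqrt((-16074 + 282) + 132717470) = sqrt(-15792 + 132717470) = sqrt(132701678)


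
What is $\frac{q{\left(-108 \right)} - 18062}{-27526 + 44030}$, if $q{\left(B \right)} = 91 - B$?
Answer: $- \frac{17863}{16504} \approx -1.0823$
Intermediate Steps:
$\frac{q{\left(-108 \right)} - 18062}{-27526 + 44030} = \frac{\left(91 - -108\right) - 18062}{-27526 + 44030} = \frac{\left(91 + 108\right) - 18062}{16504} = \left(199 - 18062\right) \frac{1}{16504} = \left(-17863\right) \frac{1}{16504} = - \frac{17863}{16504}$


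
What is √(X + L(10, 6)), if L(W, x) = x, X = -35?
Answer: I*√29 ≈ 5.3852*I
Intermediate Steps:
√(X + L(10, 6)) = √(-35 + 6) = √(-29) = I*√29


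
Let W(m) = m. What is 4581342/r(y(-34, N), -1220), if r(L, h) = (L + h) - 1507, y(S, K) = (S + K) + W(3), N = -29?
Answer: -1527114/929 ≈ -1643.8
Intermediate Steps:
y(S, K) = 3 + K + S (y(S, K) = (S + K) + 3 = (K + S) + 3 = 3 + K + S)
r(L, h) = -1507 + L + h
4581342/r(y(-34, N), -1220) = 4581342/(-1507 + (3 - 29 - 34) - 1220) = 4581342/(-1507 - 60 - 1220) = 4581342/(-2787) = 4581342*(-1/2787) = -1527114/929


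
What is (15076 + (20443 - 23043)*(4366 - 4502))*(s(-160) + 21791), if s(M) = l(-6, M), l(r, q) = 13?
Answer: 8038611504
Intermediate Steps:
s(M) = 13
(15076 + (20443 - 23043)*(4366 - 4502))*(s(-160) + 21791) = (15076 + (20443 - 23043)*(4366 - 4502))*(13 + 21791) = (15076 - 2600*(-136))*21804 = (15076 + 353600)*21804 = 368676*21804 = 8038611504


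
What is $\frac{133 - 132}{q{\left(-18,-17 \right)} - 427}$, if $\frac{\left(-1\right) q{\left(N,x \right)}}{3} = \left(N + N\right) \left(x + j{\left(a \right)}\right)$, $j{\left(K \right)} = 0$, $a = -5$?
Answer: $- \frac{1}{2263} \approx -0.00044189$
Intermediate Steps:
$q{\left(N,x \right)} = - 6 N x$ ($q{\left(N,x \right)} = - 3 \left(N + N\right) \left(x + 0\right) = - 3 \cdot 2 N x = - 6 N x$)
$\frac{133 - 132}{q{\left(-18,-17 \right)} - 427} = \frac{133 - 132}{\left(-6\right) \left(-18\right) \left(-17\right) - 427} = 1 \frac{1}{-1836 - 427} = 1 \frac{1}{-2263} = 1 \left(- \frac{1}{2263}\right) = - \frac{1}{2263}$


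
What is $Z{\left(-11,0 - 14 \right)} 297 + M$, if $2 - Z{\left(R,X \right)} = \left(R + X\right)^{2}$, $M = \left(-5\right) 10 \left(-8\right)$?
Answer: $-184631$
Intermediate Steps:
$M = 400$ ($M = \left(-50\right) \left(-8\right) = 400$)
$Z{\left(R,X \right)} = 2 - \left(R + X\right)^{2}$
$Z{\left(-11,0 - 14 \right)} 297 + M = \left(2 - \left(-11 + \left(0 - 14\right)\right)^{2}\right) 297 + 400 = \left(2 - \left(-11 - 14\right)^{2}\right) 297 + 400 = \left(2 - \left(-25\right)^{2}\right) 297 + 400 = \left(2 - 625\right) 297 + 400 = \left(-623\right) 297 + 400 = -185031 + 400 = -184631$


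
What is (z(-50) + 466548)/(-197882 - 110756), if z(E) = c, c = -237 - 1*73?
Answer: -233119/154319 ≈ -1.5106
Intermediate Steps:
c = -310 (c = -237 - 73 = -310)
z(E) = -310
(z(-50) + 466548)/(-197882 - 110756) = (-310 + 466548)/(-197882 - 110756) = 466238/(-308638) = 466238*(-1/308638) = -233119/154319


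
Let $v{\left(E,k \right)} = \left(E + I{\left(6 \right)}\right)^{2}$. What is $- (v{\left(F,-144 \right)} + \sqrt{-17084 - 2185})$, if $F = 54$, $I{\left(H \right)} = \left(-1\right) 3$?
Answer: $-2601 - 3 i \sqrt{2141} \approx -2601.0 - 138.81 i$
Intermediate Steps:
$I{\left(H \right)} = -3$
$v{\left(E,k \right)} = \left(-3 + E\right)^{2}$ ($v{\left(E,k \right)} = \left(E - 3\right)^{2} = \left(-3 + E\right)^{2}$)
$- (v{\left(F,-144 \right)} + \sqrt{-17084 - 2185}) = - (\left(-3 + 54\right)^{2} + \sqrt{-17084 - 2185}) = - (51^{2} + \sqrt{-19269}) = - (2601 + 3 i \sqrt{2141}) = -2601 - 3 i \sqrt{2141}$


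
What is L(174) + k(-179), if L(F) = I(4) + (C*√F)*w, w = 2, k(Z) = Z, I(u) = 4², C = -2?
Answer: -163 - 4*√174 ≈ -215.76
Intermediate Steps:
I(u) = 16
L(F) = 16 - 4*√F (L(F) = 16 - 2*√F*2 = 16 - 4*√F)
L(174) + k(-179) = (16 - 4*√174) - 179 = -163 - 4*√174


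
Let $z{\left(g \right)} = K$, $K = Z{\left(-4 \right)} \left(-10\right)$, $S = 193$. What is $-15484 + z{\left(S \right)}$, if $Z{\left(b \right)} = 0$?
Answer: $-15484$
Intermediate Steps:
$K = 0$ ($K = 0 \left(-10\right) = 0$)
$z{\left(g \right)} = 0$
$-15484 + z{\left(S \right)} = -15484 + 0 = -15484$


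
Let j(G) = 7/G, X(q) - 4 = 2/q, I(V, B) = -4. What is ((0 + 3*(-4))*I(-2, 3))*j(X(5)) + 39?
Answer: 1269/11 ≈ 115.36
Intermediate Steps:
X(q) = 4 + 2/q
((0 + 3*(-4))*I(-2, 3))*j(X(5)) + 39 = ((0 + 3*(-4))*(-4))*(7/(4 + 2/5)) + 39 = ((0 - 12)*(-4))*(7/(4 + 2*(⅕))) + 39 = (-12*(-4))*(7/(4 + ⅖)) + 39 = 48*(7/(22/5)) + 39 = 48*(7*(5/22)) + 39 = 48*(35/22) + 39 = 840/11 + 39 = 1269/11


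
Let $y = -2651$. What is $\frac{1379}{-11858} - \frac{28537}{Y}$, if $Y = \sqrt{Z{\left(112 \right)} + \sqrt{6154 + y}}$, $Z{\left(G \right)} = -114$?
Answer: $- \frac{197}{1694} + \frac{28537 i}{\sqrt{114 - \sqrt{3503}}} \approx -0.11629 + 3854.5 i$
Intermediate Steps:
$Y = \sqrt{-114 + \sqrt{3503}}$ ($Y = \sqrt{-114 + \sqrt{6154 - 2651}} = \sqrt{-114 + \sqrt{3503}} \approx 7.4036 i$)
$\frac{1379}{-11858} - \frac{28537}{Y} = \frac{1379}{-11858} - \frac{28537}{\sqrt{-114 + \sqrt{3503}}} = 1379 \left(- \frac{1}{11858}\right) - \frac{28537}{\sqrt{-114 + \sqrt{3503}}} = - \frac{197}{1694} - \frac{28537}{\sqrt{-114 + \sqrt{3503}}}$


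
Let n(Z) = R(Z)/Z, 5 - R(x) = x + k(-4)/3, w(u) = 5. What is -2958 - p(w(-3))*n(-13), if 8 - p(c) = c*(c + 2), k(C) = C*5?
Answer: -39120/13 ≈ -3009.2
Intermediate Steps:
k(C) = 5*C
R(x) = 35/3 - x (R(x) = 5 - (x + (5*(-4))/3) = 5 - (x - 20*⅓) = 5 - (x - 20/3) = 5 - (-20/3 + x) = 5 + (20/3 - x) = 35/3 - x)
n(Z) = (35/3 - Z)/Z
p(c) = 8 - c*(2 + c) (p(c) = 8 - c*(c + 2) = 8 - c*(2 + c))
-2958 - p(w(-3))*n(-13) = -2958 - (8 - 1*5² - 2*5)*(35/3 - 1*(-13))/(-13) = -2958 - (8 - 1*25 - 10)*(-(35/3 + 13)/13) = -2958 - (8 - 25 - 10)*(-1/13*74/3) = -2958 - (-27)*(-74)/39 = -2958 - 1*666/13 = -2958 - 666/13 = -39120/13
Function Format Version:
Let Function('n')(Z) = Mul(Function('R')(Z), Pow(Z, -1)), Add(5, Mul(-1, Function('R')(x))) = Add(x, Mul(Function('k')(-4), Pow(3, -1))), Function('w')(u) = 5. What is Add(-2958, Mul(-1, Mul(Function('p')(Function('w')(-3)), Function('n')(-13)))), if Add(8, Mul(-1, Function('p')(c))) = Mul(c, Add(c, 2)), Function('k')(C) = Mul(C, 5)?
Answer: Rational(-39120, 13) ≈ -3009.2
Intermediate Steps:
Function('k')(C) = Mul(5, C)
Function('R')(x) = Add(Rational(35, 3), Mul(-1, x)) (Function('R')(x) = Add(5, Mul(-1, Add(x, Mul(Mul(5, -4), Pow(3, -1))))) = Add(5, Mul(-1, Add(x, Mul(-20, Rational(1, 3))))) = Add(5, Mul(-1, Add(x, Rational(-20, 3)))) = Add(5, Mul(-1, Add(Rational(-20, 3), x))) = Add(5, Add(Rational(20, 3), Mul(-1, x))) = Add(Rational(35, 3), Mul(-1, x)))
Function('n')(Z) = Mul(Pow(Z, -1), Add(Rational(35, 3), Mul(-1, Z))) (Function('n')(Z) = Mul(Add(Rational(35, 3), Mul(-1, Z)), Pow(Z, -1)) = Mul(Pow(Z, -1), Add(Rational(35, 3), Mul(-1, Z))))
Function('p')(c) = Add(8, Mul(-1, c, Add(2, c))) (Function('p')(c) = Add(8, Mul(-1, Mul(c, Add(c, 2)))) = Add(8, Mul(-1, Mul(c, Add(2, c)))) = Add(8, Mul(-1, c, Add(2, c))))
Add(-2958, Mul(-1, Mul(Function('p')(Function('w')(-3)), Function('n')(-13)))) = Add(-2958, Mul(-1, Mul(Add(8, Mul(-1, Pow(5, 2)), Mul(-2, 5)), Mul(Pow(-13, -1), Add(Rational(35, 3), Mul(-1, -13)))))) = Add(-2958, Mul(-1, Mul(Add(8, Mul(-1, 25), -10), Mul(Rational(-1, 13), Add(Rational(35, 3), 13))))) = Add(-2958, Mul(-1, Mul(Add(8, -25, -10), Mul(Rational(-1, 13), Rational(74, 3))))) = Add(-2958, Mul(-1, Mul(-27, Rational(-74, 39)))) = Add(-2958, Mul(-1, Rational(666, 13))) = Add(-2958, Rational(-666, 13)) = Rational(-39120, 13)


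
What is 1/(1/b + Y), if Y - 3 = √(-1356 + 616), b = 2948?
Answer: 5215012/1301870997 - 17381408*I*√185/6509354985 ≈ 0.0040058 - 0.036319*I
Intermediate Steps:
Y = 3 + 2*I*√185 (Y = 3 + √(-1356 + 616) = 3 + √(-740) = 3 + 2*I*√185 ≈ 3.0 + 27.203*I)
1/(1/b + Y) = 1/(1/2948 + (3 + 2*I*√185)) = 1/(8845/2948 + 2*I*√185)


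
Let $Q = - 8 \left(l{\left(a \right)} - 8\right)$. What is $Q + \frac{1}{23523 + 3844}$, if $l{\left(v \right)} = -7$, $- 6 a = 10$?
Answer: $\frac{3284041}{27367} \approx 120.0$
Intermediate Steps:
$a = - \frac{5}{3}$ ($a = \left(- \frac{1}{6}\right) 10 = - \frac{5}{3} \approx -1.6667$)
$Q = 120$ ($Q = - 8 \left(-7 - 8\right) = \left(-8\right) \left(-15\right) = 120$)
$Q + \frac{1}{23523 + 3844} = 120 + \frac{1}{23523 + 3844} = 120 + \frac{1}{27367} = \frac{3284041}{27367}$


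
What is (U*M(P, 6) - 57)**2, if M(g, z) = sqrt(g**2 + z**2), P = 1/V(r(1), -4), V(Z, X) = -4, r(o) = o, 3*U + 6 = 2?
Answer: (171 + sqrt(577))**2/9 ≈ 4225.9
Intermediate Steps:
U = -4/3 (U = -2 + (1/3)*2 = -2 + 2/3 = -4/3 ≈ -1.3333)
P = -1/4 (P = 1/(-4) = -1/4 ≈ -0.25000)
(U*M(P, 6) - 57)**2 = (-4*sqrt((-1/4)**2 + 6**2)/3 - 57)**2 = (-4*sqrt(1/16 + 36)/3 - 57)**2 = (-sqrt(577)/3 - 57)**2 = (-57 - sqrt(577)/3)**2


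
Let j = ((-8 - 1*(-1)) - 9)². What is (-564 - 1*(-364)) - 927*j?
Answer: -237512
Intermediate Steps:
j = 256 (j = ((-8 + 1) - 9)² = (-7 - 9)² = (-16)² = 256)
(-564 - 1*(-364)) - 927*j = (-564 - 1*(-364)) - 927*256 = (-564 + 364) - 237312 = -200 - 237312 = -237512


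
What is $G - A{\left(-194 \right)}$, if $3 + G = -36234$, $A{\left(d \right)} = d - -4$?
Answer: $-36047$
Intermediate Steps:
$A{\left(d \right)} = 4 + d$ ($A{\left(d \right)} = d + 4 = 4 + d$)
$G = -36237$ ($G = -3 - 36234 = -36237$)
$G - A{\left(-194 \right)} = -36237 - \left(4 - 194\right) = -36237 - -190 = -36237 + 190 = -36047$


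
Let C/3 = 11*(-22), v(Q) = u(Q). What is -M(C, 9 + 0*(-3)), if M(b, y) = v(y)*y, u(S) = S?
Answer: -81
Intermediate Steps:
v(Q) = Q
C = -726 (C = 3*(11*(-22)) = 3*(-242) = -726)
M(b, y) = y² (M(b, y) = y*y = y²)
-M(C, 9 + 0*(-3)) = -(9 + 0*(-3))² = -(9 + 0)² = -1*9² = -1*81 = -81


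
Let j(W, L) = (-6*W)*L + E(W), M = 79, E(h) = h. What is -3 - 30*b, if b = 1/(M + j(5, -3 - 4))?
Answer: -152/49 ≈ -3.1020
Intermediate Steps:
j(W, L) = W - 6*L*W (j(W, L) = (-6*W)*L + W = -6*L*W + W = W - 6*L*W)
b = 1/294 (b = 1/(79 + 5*(1 - 6*(-3 - 4))) = 1/(79 + 5*(1 - 6*(-7))) = 1/(79 + 5*(1 + 42)) = 1/(79 + 5*43) = 1/(79 + 215) = 1/294 ≈ 0.0034014)
-3 - 30*b = -3 - 30*1/294 = -3 - 5/49 = -152/49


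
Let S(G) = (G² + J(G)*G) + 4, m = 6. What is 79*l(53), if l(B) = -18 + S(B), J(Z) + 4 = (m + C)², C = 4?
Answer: 622757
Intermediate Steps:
J(Z) = 96 (J(Z) = -4 + (6 + 4)² = -4 + 10² = -4 + 100 = 96)
S(G) = 4 + G² + 96*G (S(G) = (G² + 96*G) + 4 = 4 + G² + 96*G)
l(B) = -14 + B² + 96*B (l(B) = -18 + (4 + B² + 96*B) = -14 + B² + 96*B)
79*l(53) = 79*(-14 + 53² + 96*53) = 79*(-14 + 2809 + 5088) = 79*7883 = 622757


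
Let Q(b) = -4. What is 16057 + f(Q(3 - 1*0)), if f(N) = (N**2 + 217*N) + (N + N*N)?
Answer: 15217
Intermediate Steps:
f(N) = 2*N**2 + 218*N (f(N) = (N**2 + 217*N) + (N + N**2) = 2*N**2 + 218*N)
16057 + f(Q(3 - 1*0)) = 16057 + 2*(-4)*(109 - 4) = 16057 + 2*(-4)*105 = 16057 - 840 = 15217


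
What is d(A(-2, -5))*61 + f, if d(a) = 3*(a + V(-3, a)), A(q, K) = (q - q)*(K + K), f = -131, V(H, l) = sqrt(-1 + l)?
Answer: -131 + 183*I ≈ -131.0 + 183.0*I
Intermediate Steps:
A(q, K) = 0 (A(q, K) = 0*(2*K) = 0)
d(a) = 3*a + 3*sqrt(-1 + a) (d(a) = 3*(a + sqrt(-1 + a)) = 3*a + 3*sqrt(-1 + a))
d(A(-2, -5))*61 + f = (3*0 + 3*sqrt(-1 + 0))*61 - 131 = (0 + 3*sqrt(-1))*61 - 131 = (0 + 3*I)*61 - 131 = (3*I)*61 - 131 = 183*I - 131 = -131 + 183*I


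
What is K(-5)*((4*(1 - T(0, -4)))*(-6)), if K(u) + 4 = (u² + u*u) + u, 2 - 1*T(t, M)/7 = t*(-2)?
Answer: 12792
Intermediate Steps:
T(t, M) = 14 + 14*t (T(t, M) = 14 - 7*t*(-2) = 14 - (-14)*t = 14 + 14*t)
K(u) = -4 + u + 2*u² (K(u) = -4 + ((u² + u*u) + u) = -4 + ((u² + u²) + u) = -4 + (2*u² + u) = -4 + (u + 2*u²) = -4 + u + 2*u²)
K(-5)*((4*(1 - T(0, -4)))*(-6)) = (-4 - 5 + 2*(-5)²)*((4*(1 - (14 + 14*0)))*(-6)) = (-4 - 5 + 2*25)*((4*(1 - (14 + 0)))*(-6)) = (-4 - 5 + 50)*((4*(1 - 1*14))*(-6)) = 41*((4*(1 - 14))*(-6)) = 41*((4*(-13))*(-6)) = 41*(-52*(-6)) = 41*312 = 12792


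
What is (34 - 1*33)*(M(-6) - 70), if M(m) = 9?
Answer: -61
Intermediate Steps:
(34 - 1*33)*(M(-6) - 70) = (34 - 1*33)*(9 - 70) = (34 - 33)*(-61) = 1*(-61) = -61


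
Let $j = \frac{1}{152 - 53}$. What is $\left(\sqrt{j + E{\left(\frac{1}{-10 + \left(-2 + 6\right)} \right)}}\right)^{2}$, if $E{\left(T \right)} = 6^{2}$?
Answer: $\frac{3565}{99} \approx 36.01$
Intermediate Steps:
$E{\left(T \right)} = 36$
$j = \frac{1}{99} \approx 0.010101$
$\left(\sqrt{j + E{\left(\frac{1}{-10 + \left(-2 + 6\right)} \right)}}\right)^{2} = \left(\sqrt{\frac{1}{99} + 36}\right)^{2} = \left(\sqrt{\frac{3565}{99}}\right)^{2} = \left(\frac{\sqrt{39215}}{33}\right)^{2} = \frac{3565}{99}$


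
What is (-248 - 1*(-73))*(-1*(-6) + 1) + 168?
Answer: -1057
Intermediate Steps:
(-248 - 1*(-73))*(-1*(-6) + 1) + 168 = (-248 + 73)*(6 + 1) + 168 = -175*7 + 168 = -1225 + 168 = -1057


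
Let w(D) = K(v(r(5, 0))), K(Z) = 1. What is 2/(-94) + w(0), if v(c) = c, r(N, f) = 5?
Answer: 46/47 ≈ 0.97872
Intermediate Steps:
w(D) = 1
2/(-94) + w(0) = 2/(-94) + 1 = -1/94*2 + 1 = -1/47 + 1 = 46/47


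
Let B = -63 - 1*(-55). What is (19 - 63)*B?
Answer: 352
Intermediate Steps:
B = -8 (B = -63 + 55 = -8)
(19 - 63)*B = (19 - 63)*(-8) = -44*(-8) = 352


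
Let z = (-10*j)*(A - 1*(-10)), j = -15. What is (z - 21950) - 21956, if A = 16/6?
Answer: -42006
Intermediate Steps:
A = 8/3 (A = 16*(⅙) = 8/3 ≈ 2.6667)
z = 1900 (z = (-10*(-15))*(8/3 - 1*(-10)) = 150*(8/3 + 10) = 150*(38/3) = 1900)
(z - 21950) - 21956 = (1900 - 21950) - 21956 = -20050 - 21956 = -42006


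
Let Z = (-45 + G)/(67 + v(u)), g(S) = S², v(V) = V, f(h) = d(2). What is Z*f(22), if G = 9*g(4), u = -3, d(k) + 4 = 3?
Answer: -99/64 ≈ -1.5469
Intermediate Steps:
d(k) = -1 (d(k) = -4 + 3 = -1)
f(h) = -1
G = 144 (G = 9*4² = 9*16 = 144)
Z = 99/64 (Z = (-45 + 144)/(67 - 3) = 99/64 ≈ 1.5469)
Z*f(22) = (99/64)*(-1) = -99/64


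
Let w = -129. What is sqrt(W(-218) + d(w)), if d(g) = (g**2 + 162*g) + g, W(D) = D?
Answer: 2*I*sqrt(1151) ≈ 67.853*I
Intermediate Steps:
d(g) = g**2 + 163*g
sqrt(W(-218) + d(w)) = sqrt(-218 - 129*(163 - 129)) = sqrt(-218 - 129*34) = sqrt(-218 - 4386) = sqrt(-4604) = 2*I*sqrt(1151)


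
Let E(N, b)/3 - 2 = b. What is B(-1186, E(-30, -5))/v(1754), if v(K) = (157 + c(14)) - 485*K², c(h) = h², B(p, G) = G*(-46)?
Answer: -138/497369969 ≈ -2.7746e-7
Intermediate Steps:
E(N, b) = 6 + 3*b
B(p, G) = -46*G
v(K) = 353 - 485*K² (v(K) = (157 + 14²) - 485*K² = (157 + 196) - 485*K² = 353 - 485*K²)
B(-1186, E(-30, -5))/v(1754) = (-46*(6 + 3*(-5)))/(353 - 485*1754²) = (-46*(6 - 15))/(353 - 485*3076516) = (-46*(-9))/(353 - 1492110260) = 414/(-1492109907) = 414*(-1/1492109907) = -138/497369969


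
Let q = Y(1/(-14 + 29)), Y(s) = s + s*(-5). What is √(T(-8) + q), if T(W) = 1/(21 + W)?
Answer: I*√7215/195 ≈ 0.4356*I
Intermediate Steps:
Y(s) = -4*s (Y(s) = s - 5*s = -4*s)
q = -4/15 (q = -4/(-14 + 29) = -4/15 ≈ -0.26667)
√(T(-8) + q) = √(1/(21 - 8) - 4/15) = √(1/13 - 4/15) = √(-37/195) = I*√7215/195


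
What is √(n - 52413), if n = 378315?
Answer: √325902 ≈ 570.88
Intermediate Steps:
√(n - 52413) = √(378315 - 52413) = √325902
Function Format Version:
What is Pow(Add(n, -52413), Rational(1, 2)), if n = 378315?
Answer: Pow(325902, Rational(1, 2)) ≈ 570.88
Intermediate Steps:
Pow(Add(n, -52413), Rational(1, 2)) = Pow(Add(378315, -52413), Rational(1, 2)) = Pow(325902, Rational(1, 2))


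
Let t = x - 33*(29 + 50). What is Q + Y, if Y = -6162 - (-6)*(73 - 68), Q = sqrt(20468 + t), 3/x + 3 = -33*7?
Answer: -6132 + sqrt(108666246)/78 ≈ -5998.4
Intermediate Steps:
x = -1/78 (x = 3/(-3 - 33*7) = 3/(-3 - 231) = 3/(-234) = 3*(-1/234) = -1/78 ≈ -0.012821)
t = -203347/78 (t = -1/78 - 33*(29 + 50) = -1/78 - 33*79 = -1/78 - 2607 = -203347/78 ≈ -2607.0)
Q = sqrt(108666246)/78 (Q = sqrt(20468 - 203347/78) = sqrt(1393157/78) = sqrt(108666246)/78 ≈ 133.65)
Y = -6132 (Y = -6162 - (-6)*5 = -6162 - 1*(-30) = -6162 + 30 = -6132)
Q + Y = sqrt(108666246)/78 - 6132 = -6132 + sqrt(108666246)/78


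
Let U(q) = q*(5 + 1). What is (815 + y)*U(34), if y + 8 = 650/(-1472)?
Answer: 30274977/184 ≈ 1.6454e+5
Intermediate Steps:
U(q) = 6*q (U(q) = q*6 = 6*q)
y = -6213/736 (y = -8 + 650/(-1472) = -8 + 650*(-1/1472) = -8 - 325/736 = -6213/736 ≈ -8.4416)
(815 + y)*U(34) = (815 - 6213/736)*(6*34) = (593627/736)*204 = 30274977/184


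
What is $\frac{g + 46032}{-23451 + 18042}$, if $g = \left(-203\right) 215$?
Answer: $- \frac{2387}{5409} \approx -0.4413$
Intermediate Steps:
$g = -43645$
$\frac{g + 46032}{-23451 + 18042} = \frac{-43645 + 46032}{-23451 + 18042} = \frac{2387}{-5409} = 2387 \left(- \frac{1}{5409}\right) = - \frac{2387}{5409}$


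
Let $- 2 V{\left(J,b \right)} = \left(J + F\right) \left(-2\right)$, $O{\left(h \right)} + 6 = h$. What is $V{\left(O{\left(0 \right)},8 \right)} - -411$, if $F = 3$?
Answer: $408$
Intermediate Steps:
$O{\left(h \right)} = -6 + h$
$V{\left(J,b \right)} = 3 + J$ ($V{\left(J,b \right)} = - \frac{\left(J + 3\right) \left(-2\right)}{2} = - \frac{\left(3 + J\right) \left(-2\right)}{2} = - \frac{-6 - 2 J}{2} = 3 + J$)
$V{\left(O{\left(0 \right)},8 \right)} - -411 = \left(3 + \left(-6 + 0\right)\right) - -411 = \left(3 - 6\right) + 411 = -3 + 411 = 408$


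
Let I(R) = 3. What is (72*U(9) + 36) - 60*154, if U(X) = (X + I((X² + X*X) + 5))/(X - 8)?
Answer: -8340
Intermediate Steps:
U(X) = (3 + X)/(-8 + X) (U(X) = (X + 3)/(X - 8) = (3 + X)/(-8 + X))
(72*U(9) + 36) - 60*154 = (72*((3 + 9)/(-8 + 9)) + 36) - 60*154 = (72*(12/1) + 36) - 9240 = (72*(1*12) + 36) - 9240 = (72*12 + 36) - 9240 = (864 + 36) - 9240 = 900 - 9240 = -8340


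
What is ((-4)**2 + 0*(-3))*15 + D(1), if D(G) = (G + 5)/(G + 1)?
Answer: 243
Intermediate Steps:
D(G) = (5 + G)/(1 + G)
((-4)**2 + 0*(-3))*15 + D(1) = ((-4)**2 + 0*(-3))*15 + (5 + 1)/(1 + 1) = (16 + 0)*15 + 6/2 = 16*15 + (1/2)*6 = 240 + 3 = 243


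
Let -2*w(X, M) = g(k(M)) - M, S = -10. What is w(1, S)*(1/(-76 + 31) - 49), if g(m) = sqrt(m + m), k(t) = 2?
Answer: 4412/15 ≈ 294.13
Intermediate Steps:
g(m) = sqrt(2)*sqrt(m) (g(m) = sqrt(2*m) = sqrt(2)*sqrt(m))
w(X, M) = -1 + M/2 (w(X, M) = -(sqrt(2)*sqrt(2) - M)/2 = -(2 - M)/2 = -1 + M/2)
w(1, S)*(1/(-76 + 31) - 49) = (-1 + (1/2)*(-10))*(1/(-76 + 31) - 49) = (-1 - 5)*(1/(-45) - 49) = -6*(-1/45 - 49) = -6*(-2206/45) = 4412/15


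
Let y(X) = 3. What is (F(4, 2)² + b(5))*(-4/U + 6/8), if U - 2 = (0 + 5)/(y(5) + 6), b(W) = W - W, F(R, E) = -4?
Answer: -300/23 ≈ -13.043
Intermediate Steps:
b(W) = 0
U = 23/9 (U = 2 + (0 + 5)/(3 + 6) = 2 + 5/9 = 23/9 ≈ 2.5556)
(F(4, 2)² + b(5))*(-4/U + 6/8) = ((-4)² + 0)*(-4/23/9 + 6/8) = (16 + 0)*(-4*9/23 + 6*(⅛)) = 16*(-36/23 + ¾) = 16*(-75/92) = -300/23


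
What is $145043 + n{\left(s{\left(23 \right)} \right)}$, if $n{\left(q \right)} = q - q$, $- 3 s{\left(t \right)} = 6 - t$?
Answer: $145043$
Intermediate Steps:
$s{\left(t \right)} = -2 + \frac{t}{3}$ ($s{\left(t \right)} = - \frac{6 - t}{3} = -2 + \frac{t}{3}$)
$n{\left(q \right)} = 0$
$145043 + n{\left(s{\left(23 \right)} \right)} = 145043 + 0 = 145043$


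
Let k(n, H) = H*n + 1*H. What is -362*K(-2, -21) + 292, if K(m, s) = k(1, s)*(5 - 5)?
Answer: 292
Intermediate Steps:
k(n, H) = H + H*n (k(n, H) = H*n + H = H + H*n)
K(m, s) = 0 (K(m, s) = (s*(1 + 1))*(5 - 5) = (s*2)*0 = (2*s)*0 = 0)
-362*K(-2, -21) + 292 = -362*0 + 292 = 0 + 292 = 292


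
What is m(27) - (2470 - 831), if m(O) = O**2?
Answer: -910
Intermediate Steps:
m(27) - (2470 - 831) = 27**2 - (2470 - 831) = 729 - 1*1639 = 729 - 1639 = -910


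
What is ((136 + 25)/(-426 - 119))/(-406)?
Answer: 23/31610 ≈ 0.00072762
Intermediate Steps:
((136 + 25)/(-426 - 119))/(-406) = (161/(-545))*(-1/406) = (161*(-1/545))*(-1/406) = -161/545*(-1/406) = 23/31610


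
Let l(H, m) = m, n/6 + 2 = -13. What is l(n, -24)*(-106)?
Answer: 2544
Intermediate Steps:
n = -90 (n = -12 + 6*(-13) = -12 - 78 = -90)
l(n, -24)*(-106) = -24*(-106) = 2544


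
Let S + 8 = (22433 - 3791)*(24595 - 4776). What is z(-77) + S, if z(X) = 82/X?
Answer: 28448865748/77 ≈ 3.6947e+8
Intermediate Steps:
S = 369465790 (S = -8 + (22433 - 3791)*(24595 - 4776) = -8 + 18642*19819 = -8 + 369465798 = 369465790)
z(-77) + S = 82/(-77) + 369465790 = 82*(-1/77) + 369465790 = -82/77 + 369465790 = 28448865748/77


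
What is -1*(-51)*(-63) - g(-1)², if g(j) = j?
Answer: -3214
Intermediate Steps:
-1*(-51)*(-63) - g(-1)² = -1*(-51)*(-63) - 1*(-1)² = 51*(-63) - 1*1 = -3213 - 1 = -3214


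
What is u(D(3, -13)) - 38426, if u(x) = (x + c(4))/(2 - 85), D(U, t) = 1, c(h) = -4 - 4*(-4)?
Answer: -3189371/83 ≈ -38426.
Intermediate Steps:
c(h) = 12 (c(h) = -4 + 16 = 12)
u(x) = -12/83 - x/83 (u(x) = (x + 12)/(2 - 85) = (12 + x)/(-83) = (12 + x)*(-1/83) = -12/83 - x/83)
u(D(3, -13)) - 38426 = (-12/83 - 1/83*1) - 38426 = (-12/83 - 1/83) - 38426 = -13/83 - 38426 = -3189371/83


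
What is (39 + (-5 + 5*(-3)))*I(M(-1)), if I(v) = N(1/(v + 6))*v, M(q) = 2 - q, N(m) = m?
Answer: 19/3 ≈ 6.3333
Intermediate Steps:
I(v) = v/(6 + v) (I(v) = v/(v + 6) = v/(6 + v))
(39 + (-5 + 5*(-3)))*I(M(-1)) = (39 + (-5 + 5*(-3)))*((2 - 1*(-1))/(6 + (2 - 1*(-1)))) = (39 + (-5 - 15))*((2 + 1)/(6 + (2 + 1))) = (39 - 20)*(3/(6 + 3)) = 19*(3/9) = 19*(3*(⅑)) = 19*(⅓) = 19/3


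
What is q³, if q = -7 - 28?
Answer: -42875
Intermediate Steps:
q = -35
q³ = (-35)³ = -42875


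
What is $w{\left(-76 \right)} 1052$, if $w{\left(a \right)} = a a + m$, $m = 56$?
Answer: $6135264$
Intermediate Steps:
$w{\left(a \right)} = 56 + a^{2}$ ($w{\left(a \right)} = a a + 56 = a^{2} + 56 = 56 + a^{2}$)
$w{\left(-76 \right)} 1052 = \left(56 + \left(-76\right)^{2}\right) 1052 = \left(56 + 5776\right) 1052 = 5832 \cdot 1052 = 6135264$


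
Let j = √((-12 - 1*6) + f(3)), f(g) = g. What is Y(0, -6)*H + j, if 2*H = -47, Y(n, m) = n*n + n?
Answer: I*√15 ≈ 3.873*I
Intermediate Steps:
Y(n, m) = n + n² (Y(n, m) = n² + n = n + n²)
H = -47/2 (H = (½)*(-47) = -47/2 ≈ -23.500)
j = I*√15 (j = √((-12 - 1*6) + 3) = √((-12 - 6) + 3) = √(-18 + 3) = √(-15) = I*√15 ≈ 3.873*I)
Y(0, -6)*H + j = (0*(1 + 0))*(-47/2) + I*√15 = (0*1)*(-47/2) + I*√15 = 0*(-47/2) + I*√15 = 0 + I*√15 = I*√15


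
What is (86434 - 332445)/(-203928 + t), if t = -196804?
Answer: 246011/400732 ≈ 0.61390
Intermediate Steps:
(86434 - 332445)/(-203928 + t) = (86434 - 332445)/(-203928 - 196804) = -246011/(-400732) = -246011*(-1/400732) = 246011/400732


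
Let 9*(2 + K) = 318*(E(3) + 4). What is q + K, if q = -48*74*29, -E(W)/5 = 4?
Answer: -310726/3 ≈ -1.0358e+5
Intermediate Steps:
E(W) = -20 (E(W) = -5*4 = -20)
q = -103008 (q = -3552*29 = -103008)
K = -1702/3 (K = -2 + (318*(-20 + 4))/9 = -2 + (318*(-16))/9 = -2 + (1/9)*(-5088) = -2 - 1696/3 = -1702/3 ≈ -567.33)
q + K = -103008 - 1702/3 = -310726/3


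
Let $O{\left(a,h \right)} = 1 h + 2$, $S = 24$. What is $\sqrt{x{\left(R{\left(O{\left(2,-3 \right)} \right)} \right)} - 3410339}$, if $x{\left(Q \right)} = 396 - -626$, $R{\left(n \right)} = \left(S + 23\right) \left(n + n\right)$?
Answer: $3 i \sqrt{378813} \approx 1846.4 i$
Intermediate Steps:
$O{\left(a,h \right)} = 2 + h$ ($O{\left(a,h \right)} = h + 2 = 2 + h$)
$R{\left(n \right)} = 94 n$ ($R{\left(n \right)} = \left(24 + 23\right) \left(n + n\right) = 47 \cdot 2 n = 94 n$)
$x{\left(Q \right)} = 1022$ ($x{\left(Q \right)} = 396 + 626 = 1022$)
$\sqrt{x{\left(R{\left(O{\left(2,-3 \right)} \right)} \right)} - 3410339} = \sqrt{1022 - 3410339} = \sqrt{-3409317} = 3 i \sqrt{378813}$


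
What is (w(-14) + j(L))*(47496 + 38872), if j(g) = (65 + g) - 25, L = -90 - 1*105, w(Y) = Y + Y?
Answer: -15805344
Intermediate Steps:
w(Y) = 2*Y
L = -195 (L = -90 - 105 = -195)
j(g) = 40 + g
(w(-14) + j(L))*(47496 + 38872) = (2*(-14) + (40 - 195))*(47496 + 38872) = (-28 - 155)*86368 = -183*86368 = -15805344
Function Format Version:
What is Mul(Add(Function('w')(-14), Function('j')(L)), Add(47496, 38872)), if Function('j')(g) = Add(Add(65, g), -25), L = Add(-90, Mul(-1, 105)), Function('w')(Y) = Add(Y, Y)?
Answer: -15805344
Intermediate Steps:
Function('w')(Y) = Mul(2, Y)
L = -195 (L = Add(-90, -105) = -195)
Function('j')(g) = Add(40, g)
Mul(Add(Function('w')(-14), Function('j')(L)), Add(47496, 38872)) = Mul(Add(Mul(2, -14), Add(40, -195)), Add(47496, 38872)) = Mul(Add(-28, -155), 86368) = Mul(-183, 86368) = -15805344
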